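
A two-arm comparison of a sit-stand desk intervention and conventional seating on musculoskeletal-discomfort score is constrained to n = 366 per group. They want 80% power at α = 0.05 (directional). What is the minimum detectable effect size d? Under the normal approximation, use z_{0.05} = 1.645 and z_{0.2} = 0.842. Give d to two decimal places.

d_min ≈ 0.18

For two independent groups of n = 366 each: d_min = (z_{α} + z_β)·√(2/n).
z-sum = 1.645 + 0.842 = 2.487.
d_min = 2.487 × √(2/366) = 2.487 × 0.0739 = 0.184.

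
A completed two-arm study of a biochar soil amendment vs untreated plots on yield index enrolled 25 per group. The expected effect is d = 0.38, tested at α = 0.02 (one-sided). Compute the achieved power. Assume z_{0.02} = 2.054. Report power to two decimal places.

For two equal groups, power = Φ(d·√(n/2) − z_{α}).
d·√(n/2) = 0.38 × √(25/2) = 0.38 × 3.536 = 1.344.
z_β = 1.344 − 2.054 = -0.710.
Power = Φ(-0.710) = 0.239.

power ≈ 0.24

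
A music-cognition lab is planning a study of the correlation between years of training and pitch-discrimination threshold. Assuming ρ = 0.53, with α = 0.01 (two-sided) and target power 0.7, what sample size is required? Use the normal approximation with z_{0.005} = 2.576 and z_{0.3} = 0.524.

Fisher's z: C = ½·ln((1+r)/(1−r)) = ½·ln(3.2553) = 0.5901.
n = ((z_{α/2} + z_β)/C)² + 3.
(2.576 + 0.524) / 0.5901 = 3.100 / 0.5901 = 5.253.
n = 5.253² + 3 = 27.60 + 3 = 30.6.
Round up.

n = 31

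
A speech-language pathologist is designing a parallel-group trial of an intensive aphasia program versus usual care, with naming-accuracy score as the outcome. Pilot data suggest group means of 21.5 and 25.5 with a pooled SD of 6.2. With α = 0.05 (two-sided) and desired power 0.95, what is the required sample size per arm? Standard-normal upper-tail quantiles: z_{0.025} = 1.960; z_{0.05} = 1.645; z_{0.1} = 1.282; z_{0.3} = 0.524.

n = 63 per group

Cohen's d = |M₁ − M₂| / SD_pooled = |21.5 − 25.5| / 6.2 = 4.0 / 6.2 = 0.645.
For two independent groups with equal n: n = 2·((z_{α/2} + z_β) / d)².
z_{α/2} + z_β = 1.960 + 1.645 = 3.605.
n = 2 × (3.605 / 0.645)² = 2 × 5.589² = 2 × 31.24 = 62.5.
Round up to the next whole participant.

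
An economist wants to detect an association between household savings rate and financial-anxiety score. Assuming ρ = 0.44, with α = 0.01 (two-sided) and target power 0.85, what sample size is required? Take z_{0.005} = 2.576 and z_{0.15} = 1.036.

Fisher's z: C = ½·ln((1+r)/(1−r)) = ½·ln(2.5714) = 0.4722.
n = ((z_{α/2} + z_β)/C)² + 3.
(2.576 + 1.036) / 0.4722 = 3.612 / 0.4722 = 7.649.
n = 7.649² + 3 = 58.51 + 3 = 61.5.
Round up.

n = 62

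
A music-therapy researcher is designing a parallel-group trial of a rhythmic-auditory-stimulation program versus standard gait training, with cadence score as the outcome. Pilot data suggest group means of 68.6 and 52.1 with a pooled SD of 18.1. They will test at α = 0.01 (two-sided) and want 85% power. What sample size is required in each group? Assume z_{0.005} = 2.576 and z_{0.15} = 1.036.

n = 32 per group

Cohen's d = |M₁ − M₂| / SD_pooled = |68.6 − 52.1| / 18.1 = 16.5 / 18.1 = 0.912.
For two independent groups with equal n: n = 2·((z_{α/2} + z_β) / d)².
z_{α/2} + z_β = 2.576 + 1.036 = 3.612.
n = 2 × (3.612 / 0.912)² = 2 × 3.961² = 2 × 15.69 = 31.4.
Round up to the next whole participant.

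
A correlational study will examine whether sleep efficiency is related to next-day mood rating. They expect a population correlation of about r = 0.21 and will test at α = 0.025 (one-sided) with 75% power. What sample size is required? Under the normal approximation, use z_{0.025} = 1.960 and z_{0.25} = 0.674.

n = 156

Fisher's z: C = ½·ln((1+r)/(1−r)) = ½·ln(1.5316) = 0.2132.
n = ((z_{α} + z_β)/C)² + 3.
(1.960 + 0.674) / 0.2132 = 2.634 / 0.2132 = 12.355.
n = 12.355² + 3 = 152.64 + 3 = 155.6.
Round up.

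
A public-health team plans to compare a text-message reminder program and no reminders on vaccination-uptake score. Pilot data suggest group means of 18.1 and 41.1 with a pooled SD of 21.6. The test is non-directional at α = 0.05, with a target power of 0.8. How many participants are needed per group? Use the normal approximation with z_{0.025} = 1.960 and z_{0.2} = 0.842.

n = 14 per group

Cohen's d = |M₁ − M₂| / SD_pooled = |18.1 − 41.1| / 21.6 = 23.0 / 21.6 = 1.065.
For two independent groups with equal n: n = 2·((z_{α/2} + z_β) / d)².
z_{α/2} + z_β = 1.960 + 0.842 = 2.802.
n = 2 × (2.802 / 1.065)² = 2 × 2.631² = 2 × 6.92 = 13.8.
Round up to the next whole participant.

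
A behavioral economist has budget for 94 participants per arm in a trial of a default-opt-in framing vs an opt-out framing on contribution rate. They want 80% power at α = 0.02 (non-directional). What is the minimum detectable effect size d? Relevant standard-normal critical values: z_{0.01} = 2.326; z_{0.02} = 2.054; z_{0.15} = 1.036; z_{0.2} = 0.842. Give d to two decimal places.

d_min ≈ 0.46

For two independent groups of n = 94 each: d_min = (z_{α/2} + z_β)·√(2/n).
z-sum = 2.326 + 0.842 = 3.168.
d_min = 3.168 × √(2/94) = 3.168 × 0.1459 = 0.462.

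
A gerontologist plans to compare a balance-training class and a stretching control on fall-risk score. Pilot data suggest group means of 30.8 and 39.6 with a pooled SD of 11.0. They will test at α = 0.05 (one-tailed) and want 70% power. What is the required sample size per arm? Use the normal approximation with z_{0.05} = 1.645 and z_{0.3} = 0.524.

n = 15 per group

Cohen's d = |M₁ − M₂| / SD_pooled = |30.8 − 39.6| / 11.0 = 8.8 / 11.0 = 0.800.
For two independent groups with equal n: n = 2·((z_{α} + z_β) / d)².
z_{α} + z_β = 1.645 + 0.524 = 2.169.
n = 2 × (2.169 / 0.800)² = 2 × 2.711² = 2 × 7.35 = 14.7.
Round up to the next whole participant.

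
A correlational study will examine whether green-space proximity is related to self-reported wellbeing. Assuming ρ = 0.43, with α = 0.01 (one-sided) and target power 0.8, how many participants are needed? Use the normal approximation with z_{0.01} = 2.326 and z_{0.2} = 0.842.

n = 51

Fisher's z: C = ½·ln((1+r)/(1−r)) = ½·ln(2.5088) = 0.4599.
n = ((z_{α} + z_β)/C)² + 3.
(2.326 + 0.842) / 0.4599 = 3.168 / 0.4599 = 6.888.
n = 6.888² + 3 = 47.45 + 3 = 50.5.
Round up.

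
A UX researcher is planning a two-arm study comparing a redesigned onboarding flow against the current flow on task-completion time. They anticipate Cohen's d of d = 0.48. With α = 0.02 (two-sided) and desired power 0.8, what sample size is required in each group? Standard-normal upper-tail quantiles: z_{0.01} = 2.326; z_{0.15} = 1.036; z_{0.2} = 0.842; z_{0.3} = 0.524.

For two independent groups with equal n: n = 2·((z_{α/2} + z_β) / d)².
z_{α/2} + z_β = 2.326 + 0.842 = 3.168.
n = 2 × (3.168 / 0.48)² = 2 × 6.600² = 2 × 43.56 = 87.1.
Round up to the next whole participant.

n = 88 per group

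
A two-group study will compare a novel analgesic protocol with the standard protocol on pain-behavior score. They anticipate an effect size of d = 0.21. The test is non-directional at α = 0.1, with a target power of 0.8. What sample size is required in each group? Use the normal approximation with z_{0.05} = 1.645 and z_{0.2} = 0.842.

n = 281 per group

For two independent groups with equal n: n = 2·((z_{α/2} + z_β) / d)².
z_{α/2} + z_β = 1.645 + 0.842 = 2.487.
n = 2 × (2.487 / 0.21)² = 2 × 11.843² = 2 × 140.25 = 280.5.
Round up to the next whole participant.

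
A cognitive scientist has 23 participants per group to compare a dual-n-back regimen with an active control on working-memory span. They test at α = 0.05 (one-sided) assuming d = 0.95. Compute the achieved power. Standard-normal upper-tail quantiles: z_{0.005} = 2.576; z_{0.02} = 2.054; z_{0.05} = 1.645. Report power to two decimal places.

power ≈ 0.94

For two equal groups, power = Φ(d·√(n/2) − z_{α}).
d·√(n/2) = 0.95 × √(23/2) = 0.95 × 3.391 = 3.222.
z_β = 3.222 − 1.645 = 1.577.
Power = Φ(1.577) = 0.943.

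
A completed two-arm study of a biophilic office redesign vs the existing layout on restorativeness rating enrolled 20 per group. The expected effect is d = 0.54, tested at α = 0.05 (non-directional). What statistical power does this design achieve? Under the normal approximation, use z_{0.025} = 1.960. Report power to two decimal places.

For two equal groups, power = Φ(d·√(n/2) − z_{α/2}).
d·√(n/2) = 0.54 × √(20/2) = 0.54 × 3.162 = 1.708.
z_β = 1.708 − 1.960 = -0.252.
Power = Φ(-0.252) = 0.400.

power ≈ 0.40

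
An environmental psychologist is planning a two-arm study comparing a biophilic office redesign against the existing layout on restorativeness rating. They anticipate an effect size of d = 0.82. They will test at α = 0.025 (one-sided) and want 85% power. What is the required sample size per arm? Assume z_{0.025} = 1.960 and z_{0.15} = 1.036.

For two independent groups with equal n: n = 2·((z_{α} + z_β) / d)².
z_{α} + z_β = 1.960 + 1.036 = 2.996.
n = 2 × (2.996 / 0.82)² = 2 × 3.654² = 2 × 13.35 = 26.7.
Round up to the next whole participant.

n = 27 per group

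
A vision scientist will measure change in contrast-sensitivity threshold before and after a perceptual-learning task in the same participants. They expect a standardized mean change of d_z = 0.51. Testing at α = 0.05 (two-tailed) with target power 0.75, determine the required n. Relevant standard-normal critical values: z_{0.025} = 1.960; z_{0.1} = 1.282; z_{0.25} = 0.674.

n = 27 pairs

For a paired (one-sample on differences) test: n = ((z_{α/2} + z_β) / d)².
z_{α/2} + z_β = 1.960 + 0.674 = 2.634.
n = (2.634 / 0.51)² = 5.165² = 26.67.
Round up.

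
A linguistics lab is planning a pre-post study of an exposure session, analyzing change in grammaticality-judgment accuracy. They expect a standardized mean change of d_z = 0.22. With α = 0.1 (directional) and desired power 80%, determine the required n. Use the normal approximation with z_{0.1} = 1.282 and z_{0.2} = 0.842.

For a paired (one-sample on differences) test: n = ((z_{α} + z_β) / d)².
z_{α} + z_β = 1.282 + 0.842 = 2.124.
n = (2.124 / 0.22)² = 9.655² = 93.21.
Round up.

n = 94 pairs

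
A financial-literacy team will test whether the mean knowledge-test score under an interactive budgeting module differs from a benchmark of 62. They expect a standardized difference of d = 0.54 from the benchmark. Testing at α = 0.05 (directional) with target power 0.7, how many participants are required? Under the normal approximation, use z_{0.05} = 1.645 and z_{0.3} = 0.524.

For a one-sample test: n = ((z_{α} + z_β) / d)².
z_{α} + z_β = 1.645 + 0.524 = 2.169.
n = (2.169 / 0.54)² = 4.017² = 16.13.
Round up.

n = 17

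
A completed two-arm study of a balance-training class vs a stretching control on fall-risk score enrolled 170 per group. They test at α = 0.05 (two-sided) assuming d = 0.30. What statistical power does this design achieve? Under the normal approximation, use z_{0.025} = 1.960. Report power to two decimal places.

For two equal groups, power = Φ(d·√(n/2) − z_{α/2}).
d·√(n/2) = 0.30 × √(170/2) = 0.30 × 9.220 = 2.766.
z_β = 2.766 − 1.960 = 0.806.
Power = Φ(0.806) = 0.790.

power ≈ 0.79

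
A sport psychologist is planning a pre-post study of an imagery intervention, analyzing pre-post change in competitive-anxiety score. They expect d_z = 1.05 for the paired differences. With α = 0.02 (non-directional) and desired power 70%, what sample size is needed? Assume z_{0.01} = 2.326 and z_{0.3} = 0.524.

For a paired (one-sample on differences) test: n = ((z_{α/2} + z_β) / d)².
z_{α/2} + z_β = 2.326 + 0.524 = 2.850.
n = (2.850 / 1.05)² = 2.714² = 7.37.
Round up.

n = 8 pairs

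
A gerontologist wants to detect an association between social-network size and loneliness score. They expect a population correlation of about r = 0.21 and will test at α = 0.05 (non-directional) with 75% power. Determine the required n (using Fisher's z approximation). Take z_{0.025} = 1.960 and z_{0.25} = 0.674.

n = 156

Fisher's z: C = ½·ln((1+r)/(1−r)) = ½·ln(1.5316) = 0.2132.
n = ((z_{α/2} + z_β)/C)² + 3.
(1.960 + 0.674) / 0.2132 = 2.634 / 0.2132 = 12.355.
n = 12.355² + 3 = 152.64 + 3 = 155.6.
Round up.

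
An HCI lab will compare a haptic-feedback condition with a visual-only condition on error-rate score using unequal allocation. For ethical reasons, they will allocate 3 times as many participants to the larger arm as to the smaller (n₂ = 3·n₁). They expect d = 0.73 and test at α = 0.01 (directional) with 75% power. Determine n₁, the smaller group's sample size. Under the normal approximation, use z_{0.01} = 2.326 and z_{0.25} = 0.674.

n₁ = 23

With allocation ratio k = n₂/n₁ = 3, Var(x̄₁−x̄₂) = σ²(1/n₁ + 1/(k·n₁)) = σ²·(k+1)/(k·n₁).
So n₁ = (1 + 1/k)·((z_{α} + z_β)/d)² = 1.333 × (3.000/0.73)².
n₁ = 1.333 × 16.89 = 22.5.
Round up: n₁ = 23, giving n₂ = 3 × 23 = 69.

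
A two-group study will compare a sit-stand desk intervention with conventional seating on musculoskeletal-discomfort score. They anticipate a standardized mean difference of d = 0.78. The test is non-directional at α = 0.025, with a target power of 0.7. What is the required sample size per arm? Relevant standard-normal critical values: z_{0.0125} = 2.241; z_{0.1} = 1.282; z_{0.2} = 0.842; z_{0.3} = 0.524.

n = 26 per group

For two independent groups with equal n: n = 2·((z_{α/2} + z_β) / d)².
z_{α/2} + z_β = 2.241 + 0.524 = 2.765.
n = 2 × (2.765 / 0.78)² = 2 × 3.545² = 2 × 12.57 = 25.1.
Round up to the next whole participant.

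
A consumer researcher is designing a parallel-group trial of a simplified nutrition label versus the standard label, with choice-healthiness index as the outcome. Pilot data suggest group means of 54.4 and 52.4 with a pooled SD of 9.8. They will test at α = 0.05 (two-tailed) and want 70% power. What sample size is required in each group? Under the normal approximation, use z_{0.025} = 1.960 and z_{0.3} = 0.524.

Cohen's d = |M₁ − M₂| / SD_pooled = |54.4 − 52.4| / 9.8 = 2.0 / 9.8 = 0.204.
For two independent groups with equal n: n = 2·((z_{α/2} + z_β) / d)².
z_{α/2} + z_β = 1.960 + 0.524 = 2.484.
n = 2 × (2.484 / 0.204)² = 2 × 12.176² = 2 × 148.27 = 296.5.
Round up to the next whole participant.

n = 297 per group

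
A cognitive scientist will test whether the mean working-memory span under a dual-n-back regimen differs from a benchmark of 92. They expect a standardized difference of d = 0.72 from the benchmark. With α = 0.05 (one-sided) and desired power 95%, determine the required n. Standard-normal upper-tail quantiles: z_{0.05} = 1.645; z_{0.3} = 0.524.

For a one-sample test: n = ((z_{α} + z_β) / d)².
z_{α} + z_β = 1.645 + 1.645 = 3.290.
n = (3.290 / 0.72)² = 4.569² = 20.88.
Round up.

n = 21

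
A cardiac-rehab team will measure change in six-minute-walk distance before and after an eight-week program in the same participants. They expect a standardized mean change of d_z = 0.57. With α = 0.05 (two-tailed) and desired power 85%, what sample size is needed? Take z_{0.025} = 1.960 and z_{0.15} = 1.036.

n = 28 pairs

For a paired (one-sample on differences) test: n = ((z_{α/2} + z_β) / d)².
z_{α/2} + z_β = 1.960 + 1.036 = 2.996.
n = (2.996 / 0.57)² = 5.256² = 27.63.
Round up.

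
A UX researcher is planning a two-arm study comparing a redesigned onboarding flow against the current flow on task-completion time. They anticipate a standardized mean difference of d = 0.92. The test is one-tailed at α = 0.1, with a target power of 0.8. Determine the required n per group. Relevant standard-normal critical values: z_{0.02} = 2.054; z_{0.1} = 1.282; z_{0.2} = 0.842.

For two independent groups with equal n: n = 2·((z_{α} + z_β) / d)².
z_{α} + z_β = 1.282 + 0.842 = 2.124.
n = 2 × (2.124 / 0.92)² = 2 × 2.309² = 2 × 5.33 = 10.7.
Round up to the next whole participant.

n = 11 per group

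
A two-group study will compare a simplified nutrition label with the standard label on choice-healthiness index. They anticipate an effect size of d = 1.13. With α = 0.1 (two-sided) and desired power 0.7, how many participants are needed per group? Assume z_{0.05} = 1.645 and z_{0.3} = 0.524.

For two independent groups with equal n: n = 2·((z_{α/2} + z_β) / d)².
z_{α/2} + z_β = 1.645 + 0.524 = 2.169.
n = 2 × (2.169 / 1.13)² = 2 × 1.919² = 2 × 3.68 = 7.4.
Round up to the next whole participant.

n = 8 per group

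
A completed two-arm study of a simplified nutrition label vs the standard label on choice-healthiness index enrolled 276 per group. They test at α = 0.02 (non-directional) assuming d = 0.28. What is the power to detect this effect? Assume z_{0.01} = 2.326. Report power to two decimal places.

power ≈ 0.83

For two equal groups, power = Φ(d·√(n/2) − z_{α/2}).
d·√(n/2) = 0.28 × √(276/2) = 0.28 × 11.747 = 3.289.
z_β = 3.289 − 2.326 = 0.963.
Power = Φ(0.963) = 0.832.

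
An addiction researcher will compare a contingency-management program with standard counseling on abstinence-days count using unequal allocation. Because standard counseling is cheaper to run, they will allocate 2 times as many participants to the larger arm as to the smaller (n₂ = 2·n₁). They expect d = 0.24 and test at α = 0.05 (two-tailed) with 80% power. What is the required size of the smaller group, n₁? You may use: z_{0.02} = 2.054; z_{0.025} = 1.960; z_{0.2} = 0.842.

n₁ = 205

With allocation ratio k = n₂/n₁ = 2, Var(x̄₁−x̄₂) = σ²(1/n₁ + 1/(k·n₁)) = σ²·(k+1)/(k·n₁).
So n₁ = (1 + 1/k)·((z_{α/2} + z_β)/d)² = 1.500 × (2.802/0.24)².
n₁ = 1.500 × 136.31 = 204.5.
Round up: n₁ = 205, giving n₂ = 2 × 205 = 410.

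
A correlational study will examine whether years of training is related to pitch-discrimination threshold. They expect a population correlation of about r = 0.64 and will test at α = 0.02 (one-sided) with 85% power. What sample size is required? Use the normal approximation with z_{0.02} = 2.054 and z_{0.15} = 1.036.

Fisher's z: C = ½·ln((1+r)/(1−r)) = ½·ln(4.5556) = 0.7582.
n = ((z_{α} + z_β)/C)² + 3.
(2.054 + 1.036) / 0.7582 = 3.090 / 0.7582 = 4.075.
n = 4.075² + 3 = 16.61 + 3 = 19.6.
Round up.

n = 20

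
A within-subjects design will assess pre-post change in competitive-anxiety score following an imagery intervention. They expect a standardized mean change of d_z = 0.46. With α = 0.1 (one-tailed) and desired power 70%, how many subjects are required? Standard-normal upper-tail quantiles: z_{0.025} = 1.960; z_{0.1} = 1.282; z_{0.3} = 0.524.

n = 16 pairs

For a paired (one-sample on differences) test: n = ((z_{α} + z_β) / d)².
z_{α} + z_β = 1.282 + 0.524 = 1.806.
n = (1.806 / 0.46)² = 3.926² = 15.41.
Round up.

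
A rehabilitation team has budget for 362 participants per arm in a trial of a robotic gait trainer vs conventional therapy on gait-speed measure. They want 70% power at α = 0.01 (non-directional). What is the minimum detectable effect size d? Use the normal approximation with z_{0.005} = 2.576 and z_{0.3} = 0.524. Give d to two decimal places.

d_min ≈ 0.23

For two independent groups of n = 362 each: d_min = (z_{α/2} + z_β)·√(2/n).
z-sum = 2.576 + 0.524 = 3.100.
d_min = 3.100 × √(2/362) = 3.100 × 0.0743 = 0.230.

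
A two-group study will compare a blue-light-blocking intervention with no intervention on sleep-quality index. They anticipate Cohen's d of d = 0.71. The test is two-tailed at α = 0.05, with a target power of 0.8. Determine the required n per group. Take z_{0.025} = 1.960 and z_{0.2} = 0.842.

n = 32 per group

For two independent groups with equal n: n = 2·((z_{α/2} + z_β) / d)².
z_{α/2} + z_β = 1.960 + 0.842 = 2.802.
n = 2 × (2.802 / 0.71)² = 2 × 3.946² = 2 × 15.57 = 31.1.
Round up to the next whole participant.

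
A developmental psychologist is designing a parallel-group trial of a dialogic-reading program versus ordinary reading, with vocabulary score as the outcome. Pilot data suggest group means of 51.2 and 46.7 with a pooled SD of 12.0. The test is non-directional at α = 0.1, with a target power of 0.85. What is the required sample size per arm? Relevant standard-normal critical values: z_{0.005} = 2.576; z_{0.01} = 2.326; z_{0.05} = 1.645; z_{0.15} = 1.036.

n = 103 per group

Cohen's d = |M₁ − M₂| / SD_pooled = |51.2 − 46.7| / 12.0 = 4.5 / 12.0 = 0.375.
For two independent groups with equal n: n = 2·((z_{α/2} + z_β) / d)².
z_{α/2} + z_β = 1.645 + 1.036 = 2.681.
n = 2 × (2.681 / 0.375)² = 2 × 7.149² = 2 × 51.11 = 102.2.
Round up to the next whole participant.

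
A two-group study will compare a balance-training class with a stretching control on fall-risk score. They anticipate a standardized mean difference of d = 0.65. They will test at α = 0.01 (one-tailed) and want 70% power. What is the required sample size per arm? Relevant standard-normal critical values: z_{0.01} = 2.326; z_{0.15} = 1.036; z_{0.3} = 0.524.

n = 39 per group

For two independent groups with equal n: n = 2·((z_{α} + z_β) / d)².
z_{α} + z_β = 2.326 + 0.524 = 2.850.
n = 2 × (2.850 / 0.65)² = 2 × 4.385² = 2 × 19.22 = 38.4.
Round up to the next whole participant.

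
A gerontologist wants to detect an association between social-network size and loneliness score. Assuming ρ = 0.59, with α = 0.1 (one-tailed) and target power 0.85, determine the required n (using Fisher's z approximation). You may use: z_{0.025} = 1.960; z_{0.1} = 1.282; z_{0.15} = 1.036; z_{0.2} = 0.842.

n = 15

Fisher's z: C = ½·ln((1+r)/(1−r)) = ½·ln(3.8780) = 0.6777.
n = ((z_{α} + z_β)/C)² + 3.
(1.282 + 1.036) / 0.6777 = 2.318 / 0.6777 = 3.420.
n = 3.420² + 3 = 11.70 + 3 = 14.7.
Round up.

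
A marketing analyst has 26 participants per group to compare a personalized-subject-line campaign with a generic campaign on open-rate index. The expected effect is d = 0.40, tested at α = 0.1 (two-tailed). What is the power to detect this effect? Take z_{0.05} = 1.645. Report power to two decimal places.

power ≈ 0.42

For two equal groups, power = Φ(d·√(n/2) − z_{α/2}).
d·√(n/2) = 0.40 × √(26/2) = 0.40 × 3.606 = 1.442.
z_β = 1.442 − 1.645 = -0.203.
Power = Φ(-0.203) = 0.420.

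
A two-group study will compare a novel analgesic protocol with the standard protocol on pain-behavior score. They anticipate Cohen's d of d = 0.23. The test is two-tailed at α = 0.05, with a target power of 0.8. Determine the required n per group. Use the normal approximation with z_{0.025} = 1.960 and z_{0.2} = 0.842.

For two independent groups with equal n: n = 2·((z_{α/2} + z_β) / d)².
z_{α/2} + z_β = 1.960 + 0.842 = 2.802.
n = 2 × (2.802 / 0.23)² = 2 × 12.183² = 2 × 148.42 = 296.8.
Round up to the next whole participant.

n = 297 per group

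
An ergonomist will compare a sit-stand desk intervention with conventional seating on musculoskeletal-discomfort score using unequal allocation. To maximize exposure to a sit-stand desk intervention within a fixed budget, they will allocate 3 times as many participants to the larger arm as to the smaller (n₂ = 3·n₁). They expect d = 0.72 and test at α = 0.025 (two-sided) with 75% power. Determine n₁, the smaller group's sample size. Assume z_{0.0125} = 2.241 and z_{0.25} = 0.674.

n₁ = 22

With allocation ratio k = n₂/n₁ = 3, Var(x̄₁−x̄₂) = σ²(1/n₁ + 1/(k·n₁)) = σ²·(k+1)/(k·n₁).
So n₁ = (1 + 1/k)·((z_{α/2} + z_β)/d)² = 1.333 × (2.915/0.72)².
n₁ = 1.333 × 16.39 = 21.9.
Round up: n₁ = 22, giving n₂ = 3 × 22 = 66.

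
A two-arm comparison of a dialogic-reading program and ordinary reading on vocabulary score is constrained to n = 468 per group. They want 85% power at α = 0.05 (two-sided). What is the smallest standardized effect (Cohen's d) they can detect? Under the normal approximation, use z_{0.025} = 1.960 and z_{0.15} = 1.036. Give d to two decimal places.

For two independent groups of n = 468 each: d_min = (z_{α/2} + z_β)·√(2/n).
z-sum = 1.960 + 1.036 = 2.996.
d_min = 2.996 × √(2/468) = 2.996 × 0.0654 = 0.196.

d_min ≈ 0.20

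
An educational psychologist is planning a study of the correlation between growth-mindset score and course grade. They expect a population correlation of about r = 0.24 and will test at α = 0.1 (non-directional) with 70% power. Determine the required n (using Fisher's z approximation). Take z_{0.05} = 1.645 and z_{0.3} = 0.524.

Fisher's z: C = ½·ln((1+r)/(1−r)) = ½·ln(1.6316) = 0.2448.
n = ((z_{α/2} + z_β)/C)² + 3.
(1.645 + 0.524) / 0.2448 = 2.169 / 0.2448 = 8.860.
n = 8.860² + 3 = 78.50 + 3 = 81.5.
Round up.

n = 82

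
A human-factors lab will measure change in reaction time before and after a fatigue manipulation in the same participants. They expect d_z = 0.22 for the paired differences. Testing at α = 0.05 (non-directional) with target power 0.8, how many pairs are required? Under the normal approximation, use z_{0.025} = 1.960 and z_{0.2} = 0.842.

For a paired (one-sample on differences) test: n = ((z_{α/2} + z_β) / d)².
z_{α/2} + z_β = 1.960 + 0.842 = 2.802.
n = (2.802 / 0.22)² = 12.736² = 162.21.
Round up.

n = 163 pairs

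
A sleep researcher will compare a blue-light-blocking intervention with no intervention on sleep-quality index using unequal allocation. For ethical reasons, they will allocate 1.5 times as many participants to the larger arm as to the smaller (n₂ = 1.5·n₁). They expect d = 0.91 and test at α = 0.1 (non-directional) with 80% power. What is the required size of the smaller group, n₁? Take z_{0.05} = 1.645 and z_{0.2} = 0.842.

With allocation ratio k = n₂/n₁ = 1.5, Var(x̄₁−x̄₂) = σ²(1/n₁ + 1/(k·n₁)) = σ²·(k+1)/(k·n₁).
So n₁ = (1 + 1/k)·((z_{α/2} + z_β)/d)² = 1.667 × (2.487/0.91)².
n₁ = 1.667 × 7.47 = 12.4.
Round up: n₁ = 13, giving n₂ = ⌈1.5 × 13⌉ = ⌈19.5⌉ = 20.

n₁ = 13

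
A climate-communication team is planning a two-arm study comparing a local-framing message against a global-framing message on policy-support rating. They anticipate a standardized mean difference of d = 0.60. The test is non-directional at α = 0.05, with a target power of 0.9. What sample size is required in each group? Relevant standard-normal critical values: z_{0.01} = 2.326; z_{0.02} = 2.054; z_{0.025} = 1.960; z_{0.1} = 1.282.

For two independent groups with equal n: n = 2·((z_{α/2} + z_β) / d)².
z_{α/2} + z_β = 1.960 + 1.282 = 3.242.
n = 2 × (3.242 / 0.60)² = 2 × 5.403² = 2 × 29.20 = 58.4.
Round up to the next whole participant.

n = 59 per group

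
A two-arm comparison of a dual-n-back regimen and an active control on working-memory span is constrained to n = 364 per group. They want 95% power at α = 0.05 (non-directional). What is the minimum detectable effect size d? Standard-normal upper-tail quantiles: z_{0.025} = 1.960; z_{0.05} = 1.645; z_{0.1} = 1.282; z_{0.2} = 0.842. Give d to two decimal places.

d_min ≈ 0.27

For two independent groups of n = 364 each: d_min = (z_{α/2} + z_β)·√(2/n).
z-sum = 1.960 + 1.645 = 3.605.
d_min = 3.605 × √(2/364) = 3.605 × 0.0741 = 0.267.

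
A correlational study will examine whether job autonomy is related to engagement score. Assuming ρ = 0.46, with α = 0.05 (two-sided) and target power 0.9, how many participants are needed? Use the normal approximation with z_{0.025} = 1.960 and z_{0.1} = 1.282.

Fisher's z: C = ½·ln((1+r)/(1−r)) = ½·ln(2.7037) = 0.4973.
n = ((z_{α/2} + z_β)/C)² + 3.
(1.960 + 1.282) / 0.4973 = 3.242 / 0.4973 = 6.519.
n = 6.519² + 3 = 42.50 + 3 = 45.5.
Round up.

n = 46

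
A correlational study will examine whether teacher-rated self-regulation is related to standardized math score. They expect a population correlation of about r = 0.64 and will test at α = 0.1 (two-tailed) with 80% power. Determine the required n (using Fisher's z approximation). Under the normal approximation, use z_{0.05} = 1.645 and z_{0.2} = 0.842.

n = 14

Fisher's z: C = ½·ln((1+r)/(1−r)) = ½·ln(4.5556) = 0.7582.
n = ((z_{α/2} + z_β)/C)² + 3.
(1.645 + 0.842) / 0.7582 = 2.487 / 0.7582 = 3.280.
n = 3.280² + 3 = 10.76 + 3 = 13.8.
Round up.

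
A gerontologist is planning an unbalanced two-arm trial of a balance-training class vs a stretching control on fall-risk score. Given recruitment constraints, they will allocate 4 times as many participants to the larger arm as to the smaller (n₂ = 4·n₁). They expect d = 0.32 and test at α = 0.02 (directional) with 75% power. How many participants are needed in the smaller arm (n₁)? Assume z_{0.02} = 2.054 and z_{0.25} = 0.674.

With allocation ratio k = n₂/n₁ = 4, Var(x̄₁−x̄₂) = σ²(1/n₁ + 1/(k·n₁)) = σ²·(k+1)/(k·n₁).
So n₁ = (1 + 1/k)·((z_{α} + z_β)/d)² = 1.250 × (2.728/0.32)².
n₁ = 1.250 × 72.68 = 90.8.
Round up: n₁ = 91, giving n₂ = 4 × 91 = 364.

n₁ = 91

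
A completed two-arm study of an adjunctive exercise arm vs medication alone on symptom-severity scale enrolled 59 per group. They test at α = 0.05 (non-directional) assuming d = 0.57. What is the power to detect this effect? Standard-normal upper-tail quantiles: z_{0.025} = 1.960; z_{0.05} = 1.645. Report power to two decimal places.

For two equal groups, power = Φ(d·√(n/2) − z_{α/2}).
d·√(n/2) = 0.57 × √(59/2) = 0.57 × 5.431 = 3.096.
z_β = 3.096 − 1.960 = 1.136.
Power = Φ(1.136) = 0.872.

power ≈ 0.87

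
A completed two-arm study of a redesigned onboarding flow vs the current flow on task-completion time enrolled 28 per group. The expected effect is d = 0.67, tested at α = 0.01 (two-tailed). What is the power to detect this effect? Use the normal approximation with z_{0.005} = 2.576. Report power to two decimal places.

For two equal groups, power = Φ(d·√(n/2) − z_{α/2}).
d·√(n/2) = 0.67 × √(28/2) = 0.67 × 3.742 = 2.507.
z_β = 2.507 − 2.576 = -0.069.
Power = Φ(-0.069) = 0.472.

power ≈ 0.47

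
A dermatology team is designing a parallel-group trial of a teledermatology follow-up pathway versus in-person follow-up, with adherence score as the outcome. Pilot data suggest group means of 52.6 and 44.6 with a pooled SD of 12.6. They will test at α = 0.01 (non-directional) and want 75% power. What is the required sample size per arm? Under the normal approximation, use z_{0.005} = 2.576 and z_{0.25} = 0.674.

Cohen's d = |M₁ − M₂| / SD_pooled = |52.6 − 44.6| / 12.6 = 8.0 / 12.6 = 0.635.
For two independent groups with equal n: n = 2·((z_{α/2} + z_β) / d)².
z_{α/2} + z_β = 2.576 + 0.674 = 3.250.
n = 2 × (3.250 / 0.635)² = 2 × 5.118² = 2 × 26.20 = 52.4.
Round up to the next whole participant.

n = 53 per group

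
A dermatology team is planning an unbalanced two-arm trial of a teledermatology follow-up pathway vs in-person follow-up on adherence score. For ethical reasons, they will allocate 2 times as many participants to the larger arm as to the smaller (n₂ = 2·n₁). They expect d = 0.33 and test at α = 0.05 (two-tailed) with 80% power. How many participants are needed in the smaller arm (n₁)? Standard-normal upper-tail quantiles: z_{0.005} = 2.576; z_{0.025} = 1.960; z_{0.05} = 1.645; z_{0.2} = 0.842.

With allocation ratio k = n₂/n₁ = 2, Var(x̄₁−x̄₂) = σ²(1/n₁ + 1/(k·n₁)) = σ²·(k+1)/(k·n₁).
So n₁ = (1 + 1/k)·((z_{α/2} + z_β)/d)² = 1.500 × (2.802/0.33)².
n₁ = 1.500 × 72.10 = 108.1.
Round up: n₁ = 109, giving n₂ = 2 × 109 = 218.

n₁ = 109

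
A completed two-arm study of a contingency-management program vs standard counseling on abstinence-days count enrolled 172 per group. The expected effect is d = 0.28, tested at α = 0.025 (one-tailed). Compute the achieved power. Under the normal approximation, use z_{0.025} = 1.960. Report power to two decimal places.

For two equal groups, power = Φ(d·√(n/2) − z_{α}).
d·√(n/2) = 0.28 × √(172/2) = 0.28 × 9.274 = 2.597.
z_β = 2.597 − 1.960 = 0.637.
Power = Φ(0.637) = 0.738.

power ≈ 0.74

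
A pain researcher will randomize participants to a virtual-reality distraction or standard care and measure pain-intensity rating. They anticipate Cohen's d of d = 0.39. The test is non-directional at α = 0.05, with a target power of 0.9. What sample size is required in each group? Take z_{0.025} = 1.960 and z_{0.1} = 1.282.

n = 139 per group

For two independent groups with equal n: n = 2·((z_{α/2} + z_β) / d)².
z_{α/2} + z_β = 1.960 + 1.282 = 3.242.
n = 2 × (3.242 / 0.39)² = 2 × 8.313² = 2 × 69.10 = 138.2.
Round up to the next whole participant.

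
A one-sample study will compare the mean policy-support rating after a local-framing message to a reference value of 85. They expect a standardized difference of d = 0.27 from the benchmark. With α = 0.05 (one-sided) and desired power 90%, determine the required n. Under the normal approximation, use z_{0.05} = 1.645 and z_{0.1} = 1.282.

n = 118

For a one-sample test: n = ((z_{α} + z_β) / d)².
z_{α} + z_β = 1.645 + 1.282 = 2.927.
n = (2.927 / 0.27)² = 10.841² = 117.52.
Round up.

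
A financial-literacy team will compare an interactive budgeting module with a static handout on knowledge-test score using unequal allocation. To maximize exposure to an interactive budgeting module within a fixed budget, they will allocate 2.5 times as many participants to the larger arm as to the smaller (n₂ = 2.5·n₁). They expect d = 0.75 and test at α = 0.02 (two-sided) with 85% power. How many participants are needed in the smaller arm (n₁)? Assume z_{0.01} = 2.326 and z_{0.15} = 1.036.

n₁ = 29

With allocation ratio k = n₂/n₁ = 2.5, Var(x̄₁−x̄₂) = σ²(1/n₁ + 1/(k·n₁)) = σ²·(k+1)/(k·n₁).
So n₁ = (1 + 1/k)·((z_{α/2} + z_β)/d)² = 1.400 × (3.362/0.75)².
n₁ = 1.400 × 20.09 = 28.1.
Round up: n₁ = 29, giving n₂ = ⌈2.5 × 29⌉ = ⌈72.5⌉ = 73.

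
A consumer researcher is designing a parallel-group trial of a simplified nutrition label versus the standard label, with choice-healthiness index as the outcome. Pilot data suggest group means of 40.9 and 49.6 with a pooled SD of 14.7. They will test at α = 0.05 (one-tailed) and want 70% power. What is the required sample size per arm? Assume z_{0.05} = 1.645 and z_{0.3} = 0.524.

n = 27 per group

Cohen's d = |M₁ − M₂| / SD_pooled = |40.9 − 49.6| / 14.7 = 8.7 / 14.7 = 0.592.
For two independent groups with equal n: n = 2·((z_{α} + z_β) / d)².
z_{α} + z_β = 1.645 + 0.524 = 2.169.
n = 2 × (2.169 / 0.592)² = 2 × 3.664² = 2 × 13.42 = 26.8.
Round up to the next whole participant.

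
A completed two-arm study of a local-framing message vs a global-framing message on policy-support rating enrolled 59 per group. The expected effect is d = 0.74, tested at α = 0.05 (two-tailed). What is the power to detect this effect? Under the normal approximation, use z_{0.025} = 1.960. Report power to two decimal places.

power ≈ 0.98

For two equal groups, power = Φ(d·√(n/2) − z_{α/2}).
d·√(n/2) = 0.74 × √(59/2) = 0.74 × 5.431 = 4.019.
z_β = 4.019 − 1.960 = 2.059.
Power = Φ(2.059) = 0.980.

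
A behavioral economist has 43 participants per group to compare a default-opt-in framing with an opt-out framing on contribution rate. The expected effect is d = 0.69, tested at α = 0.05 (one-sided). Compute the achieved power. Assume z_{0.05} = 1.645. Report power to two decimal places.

power ≈ 0.94

For two equal groups, power = Φ(d·√(n/2) − z_{α}).
d·√(n/2) = 0.69 × √(43/2) = 0.69 × 4.637 = 3.199.
z_β = 3.199 − 1.645 = 1.554.
Power = Φ(1.554) = 0.940.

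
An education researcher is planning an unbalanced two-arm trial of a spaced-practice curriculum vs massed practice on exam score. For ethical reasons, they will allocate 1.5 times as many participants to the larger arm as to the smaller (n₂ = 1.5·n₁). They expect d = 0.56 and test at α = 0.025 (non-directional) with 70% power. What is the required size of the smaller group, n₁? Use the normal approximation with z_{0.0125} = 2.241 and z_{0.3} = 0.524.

n₁ = 41

With allocation ratio k = n₂/n₁ = 1.5, Var(x̄₁−x̄₂) = σ²(1/n₁ + 1/(k·n₁)) = σ²·(k+1)/(k·n₁).
So n₁ = (1 + 1/k)·((z_{α/2} + z_β)/d)² = 1.667 × (2.765/0.56)².
n₁ = 1.667 × 24.38 = 40.6.
Round up: n₁ = 41, giving n₂ = ⌈1.5 × 41⌉ = ⌈61.5⌉ = 62.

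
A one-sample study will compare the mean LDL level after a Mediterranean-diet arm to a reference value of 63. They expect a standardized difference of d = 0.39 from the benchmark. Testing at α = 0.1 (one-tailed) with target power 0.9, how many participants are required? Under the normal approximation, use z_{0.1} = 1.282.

n = 44

For a one-sample test: n = ((z_{α} + z_β) / d)².
z_{α} + z_β = 1.282 + 1.282 = 2.564.
n = (2.564 / 0.39)² = 6.574² = 43.22.
Round up.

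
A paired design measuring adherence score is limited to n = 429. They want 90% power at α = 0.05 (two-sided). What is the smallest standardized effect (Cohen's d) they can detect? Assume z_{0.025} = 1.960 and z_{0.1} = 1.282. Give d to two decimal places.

For a single sample (or paired design) of n = 429: d_min = (z_{α/2} + z_β)/√n.
z-sum = 1.960 + 1.282 = 3.242.
d_min = 3.242 / √429 = 3.242 / 20.712 = 0.157.

d_min ≈ 0.16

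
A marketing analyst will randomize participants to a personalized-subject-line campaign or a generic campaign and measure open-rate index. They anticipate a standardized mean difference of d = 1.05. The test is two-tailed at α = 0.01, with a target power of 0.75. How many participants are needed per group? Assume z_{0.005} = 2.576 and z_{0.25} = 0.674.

For two independent groups with equal n: n = 2·((z_{α/2} + z_β) / d)².
z_{α/2} + z_β = 2.576 + 0.674 = 3.250.
n = 2 × (3.250 / 1.05)² = 2 × 3.095² = 2 × 9.58 = 19.2.
Round up to the next whole participant.

n = 20 per group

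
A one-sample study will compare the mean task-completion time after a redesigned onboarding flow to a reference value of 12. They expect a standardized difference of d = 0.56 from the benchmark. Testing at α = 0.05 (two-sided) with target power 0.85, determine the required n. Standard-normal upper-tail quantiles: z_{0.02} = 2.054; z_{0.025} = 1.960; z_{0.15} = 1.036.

n = 29

For a one-sample test: n = ((z_{α/2} + z_β) / d)².
z_{α/2} + z_β = 1.960 + 1.036 = 2.996.
n = (2.996 / 0.56)² = 5.350² = 28.62.
Round up.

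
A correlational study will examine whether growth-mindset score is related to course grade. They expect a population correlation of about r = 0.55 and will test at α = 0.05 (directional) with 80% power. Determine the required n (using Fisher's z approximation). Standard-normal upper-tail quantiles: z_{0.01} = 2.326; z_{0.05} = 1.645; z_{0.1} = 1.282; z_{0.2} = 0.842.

n = 20

Fisher's z: C = ½·ln((1+r)/(1−r)) = ½·ln(3.4444) = 0.6184.
n = ((z_{α} + z_β)/C)² + 3.
(1.645 + 0.842) / 0.6184 = 2.487 / 0.6184 = 4.022.
n = 4.022² + 3 = 16.17 + 3 = 19.2.
Round up.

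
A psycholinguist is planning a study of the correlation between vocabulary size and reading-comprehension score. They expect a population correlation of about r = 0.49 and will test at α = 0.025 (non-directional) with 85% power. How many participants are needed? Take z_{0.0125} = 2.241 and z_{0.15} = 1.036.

Fisher's z: C = ½·ln((1+r)/(1−r)) = ½·ln(2.9216) = 0.5361.
n = ((z_{α/2} + z_β)/C)² + 3.
(2.241 + 1.036) / 0.5361 = 3.277 / 0.5361 = 6.113.
n = 6.113² + 3 = 37.36 + 3 = 40.4.
Round up.

n = 41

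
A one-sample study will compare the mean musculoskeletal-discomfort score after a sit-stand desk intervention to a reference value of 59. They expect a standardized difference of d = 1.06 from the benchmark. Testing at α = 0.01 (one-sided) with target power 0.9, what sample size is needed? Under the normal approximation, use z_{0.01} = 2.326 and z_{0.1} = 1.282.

For a one-sample test: n = ((z_{α} + z_β) / d)².
z_{α} + z_β = 2.326 + 1.282 = 3.608.
n = (3.608 / 1.06)² = 3.404² = 11.59.
Round up.

n = 12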